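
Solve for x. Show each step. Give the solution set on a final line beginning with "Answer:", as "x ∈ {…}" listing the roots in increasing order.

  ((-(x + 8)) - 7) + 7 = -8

Step 1. [((-(x + 8)) - 7) + 7 = -8] the outer +7 inverts by subtracting 7, so sub: (-(x + 8)) - 7 = -15.
Step 2. [(-(x + 8)) - 7 = -15] -7 is outermost — add 7 both sides, so sub: -(x + 8) = -8.
Step 3. [-(x + 8) = -8] flip signs both sides, so neg: x + 8 = 8.
Step 4. [x + 8 = 8] the outer +8 inverts by subtracting 8 ⇒ sub: x = 0.

Answer: x ∈ {0}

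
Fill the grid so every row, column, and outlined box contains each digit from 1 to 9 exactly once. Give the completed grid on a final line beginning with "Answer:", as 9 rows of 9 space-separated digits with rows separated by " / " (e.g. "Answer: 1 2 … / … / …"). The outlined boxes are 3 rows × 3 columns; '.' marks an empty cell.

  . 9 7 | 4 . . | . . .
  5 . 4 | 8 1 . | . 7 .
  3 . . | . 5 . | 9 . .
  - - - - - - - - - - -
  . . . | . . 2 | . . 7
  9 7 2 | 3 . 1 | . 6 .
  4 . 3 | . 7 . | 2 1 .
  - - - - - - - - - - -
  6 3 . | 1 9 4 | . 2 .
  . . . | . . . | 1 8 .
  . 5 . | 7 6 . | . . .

Step 1. [r8c9∈{3,4,5,6,9}] r8c9 is the only open cell in row 8 admitting 6, so r8c9=6.
Step 2. [r4c3∈{1,5,6,8}] 5 has one home in col 3: r4c3, so r4c3=5.
Step 3. [r3c3∈{1,6,8}] across col 3, 6 lands solely at r3c3. So r3c3=6.
Step 4. [r9c1∈{1,2,8}] row 9 places 2 nowhere but r9c1, so r9c1=2.
Step 5. [r3c4∈{2}] only 2 remains possible at r3c4 ⇒ r3c4=2.
Step 6. [r1c5∈{3}] r1c5 has the single candidate 3. So r1c5=3.
Step 7. [r7c9∈{5}] only 5 remains possible at r7c9, so r7c9=5.
Step 8. [r9c6∈{3,8}] r9c6 is the only open cell in box 8 admitting 8, so r9c6=8.
Step 9. [r1c9∈{1,2,8}] in row 1, 2 fits only at r1c9 ⇒ r1c9=2.
Step 10. [r3c9∈{1,4,8}] in col 9, 1 fits only at r3c9 ⇒ r3c9=1.
Step 11. [r1c7∈{5,6,8}] 8 has one home in box 3: r1c7 ⇒ r1c7=8.
Step 12. [r4c1∈{1,8}] col 1 places 8 nowhere but r4c1. So r4c1=8.
Step 13. [r4c5∈{4}] r4c5 has the single candidate 4, so r4c5=4.
Step 14. [r6c2∈{6}] only 6 remains possible at r6c2 ⇒ r6c2=6.
Step 15. [r4c7∈{3}] only 3 remains possible at r4c7, so r4c7=3.
Step 16. [r9c7∈{4}] only 4 remains possible at r9c7 ⇒ r9c7=4.
Step 17. [r4c8∈{9}] r4c8 is down to just 9. So r4c8=9.
Step 18. [r6c4∈{5,9}] r6c4 is the only open cell in col 4 admitting 9 ⇒ r6c4=9.
Step 19. [r9c9∈{3,9}] across col 9, 9 lands solely at r9c9, so r9c9=9.
Step 20. [r5c5∈{8}] r5c5 is down to just 8. So r5c5=8.
Step 21. [r8c4∈{5}] r8c4 has the single candidate 5 ⇒ r8c4=5.
Step 22. [r1c6∈{6}] nothing but 6 survives at r1c6, so r1c6=6.
Step 23. [r9c8∈{3}] nothing but 3 survives at r9c8, so r9c8=3.
Step 24. [r8c2∈{4}] r8c2 has the single candidate 4, so r8c2=4.
Step 25. [r5c7∈{5}] r5c7's peers cover all but 5, so r5c7=5.
Step 26. [r8c5∈{2}] r8c5 is down to just 2 ⇒ r8c5=2.
Step 27. [r8c3∈{9}] r8c3 is down to just 9. So r8c3=9.
Step 28. [r2c6∈{9}] r2c6's peers cover all but 9 ⇒ r2c6=9.
Step 29. [r4c2∈{1}] only 1 remains possible at r4c2 ⇒ r4c2=1.
Step 30. [r4c4∈{6}] only 6 remains possible at r4c4. So r4c4=6.
Step 31. [r1c1∈{1}] only 1 remains possible at r1c1 ⇒ r1c1=1.
Step 32. [r8c6∈{3}] nothing but 3 survives at r8c6. So r8c6=3.
Step 33. [r1c8∈{5}] r1c8 has the single candidate 5 ⇒ r1c8=5.
Step 34. [r6c9∈{8}] only 8 remains possible at r6c9. So r6c9=8.
Step 35. [r3c2∈{8}] r3c2 has the single candidate 8 ⇒ r3c2=8.
Step 36. [r2c7∈{6}] only 6 remains possible at r2c7 ⇒ r2c7=6.
Step 37. [r8c1∈{7}] r8c1 is down to just 7, so r8c1=7.
Step 38. [r9c3∈{1}] r9c3 is down to just 1, so r9c3=1.
Step 39. [r7c3∈{8}] r7c3's peers cover all but 8, so r7c3=8.
Step 40. [r3c6∈{7}] r3c6 has the single candidate 7, so r3c6=7.
Step 41. [r6c6∈{5}] r6c6's peers cover all but 5. So r6c6=5.
Step 42. [r2c2∈{2}] r2c2 has the single candidate 2. So r2c2=2.
Step 43. [r5c9∈{4}] only 4 remains possible at r5c9, so r5c9=4.
Step 44. [r7c7∈{7}] only 7 remains possible at r7c7 ⇒ r7c7=7.
Step 45. [r3c8∈{4}] only 4 remains possible at r3c8, so r3c8=4.
Step 46. [r2c9∈{3}] only 3 remains possible at r2c9. So r2c9=3.

Answer: 1 9 7 4 3 6 8 5 2 / 5 2 4 8 1 9 6 7 3 / 3 8 6 2 5 7 9 4 1 / 8 1 5 6 4 2 3 9 7 / 9 7 2 3 8 1 5 6 4 / 4 6 3 9 7 5 2 1 8 / 6 3 8 1 9 4 7 2 5 / 7 4 9 5 2 3 1 8 6 / 2 5 1 7 6 8 4 3 9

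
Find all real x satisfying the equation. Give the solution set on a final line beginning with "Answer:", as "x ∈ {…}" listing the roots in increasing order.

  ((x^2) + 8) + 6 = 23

Step 1. [((x^2) + 8) + 6 = 23] 6 comes off first (subtract 6) ⇒ sub: (x^2) + 8 = 17.
Step 2. [(x^2) + 8 = 17] 8 comes off first (subtract 8). So sub: x^2 = 9.
Step 3. [x^2 = 9] LHS squared, RHS 9 ≥ 0: apply √ (±), so sqrt: x = 3 or -3.

Answer: x ∈ {-3, 3}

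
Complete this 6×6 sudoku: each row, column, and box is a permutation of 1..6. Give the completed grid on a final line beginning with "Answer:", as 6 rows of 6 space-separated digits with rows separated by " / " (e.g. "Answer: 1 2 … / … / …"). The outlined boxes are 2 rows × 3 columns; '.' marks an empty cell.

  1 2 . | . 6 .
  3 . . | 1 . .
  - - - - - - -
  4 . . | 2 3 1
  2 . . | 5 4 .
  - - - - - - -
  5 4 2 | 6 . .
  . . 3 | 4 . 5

Step 1. [r1c3∈{4,5}] row 1 places 5 nowhere but r1c3, so r1c3=5.
Step 2. [r3c3∈{6}] nothing but 6 survives at r3c3 ⇒ r3c3=6.
Step 3. [r6c2∈{1,6}] r6c2 is the only open cell in box 5 admitting 1 ⇒ r6c2=1.
Step 4. [r1c6∈{3,4}] in row 1, 4 fits only at r1c6 ⇒ r1c6=4.
Step 5. [r2c6∈{2}] nothing but 2 survives at r2c6, so r2c6=2.
Step 6. [r2c3∈{4}] r2c3's peers cover all but 4. So r2c3=4.
Step 7. [r6c1∈{6}] r6c1's peers cover all but 6 ⇒ r6c1=6.
Step 8. [r4c2∈{3}] r4c2's peers cover all but 3. So r4c2=3.
Step 9. [r2c2∈{6}] nothing but 6 survives at r2c2 ⇒ r2c2=6.
Step 10. [r4c3∈{1}] only 1 remains possible at r4c3. So r4c3=1.
Step 11. [r6c5∈{2}] r6c5 has the single candidate 2, so r6c5=2.
Step 12. [r3c2∈{5}] nothing but 5 survives at r3c2 ⇒ r3c2=5.
Step 13. [r5c6∈{3}] r5c6's peers cover all but 3, so r5c6=3.
Step 14. [r5c5∈{1}] r5c5 is down to just 1. So r5c5=1.
Step 15. [r2c5∈{5}] r2c5 has the single candidate 5, so r2c5=5.
Step 16. [r4c6∈{6}] r4c6's peers cover all but 6. So r4c6=6.
Step 17. [r1c4∈{3}] only 3 remains possible at r1c4 ⇒ r1c4=3.

Answer: 1 2 5 3 6 4 / 3 6 4 1 5 2 / 4 5 6 2 3 1 / 2 3 1 5 4 6 / 5 4 2 6 1 3 / 6 1 3 4 2 5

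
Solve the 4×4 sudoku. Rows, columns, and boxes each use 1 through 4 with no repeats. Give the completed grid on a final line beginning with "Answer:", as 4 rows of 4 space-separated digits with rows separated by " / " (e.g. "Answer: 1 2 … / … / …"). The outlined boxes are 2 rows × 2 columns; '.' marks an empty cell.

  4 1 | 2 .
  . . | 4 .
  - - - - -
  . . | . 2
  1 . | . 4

Step 1. [r3c1∈{3}] only 3 remains possible at r3c1, so r3c1=3.
Step 2. [r2c2∈{2,3}] 3 has one home in col 2: r2c2. So r2c2=3.
Step 3. [r4c2∈{2}] r4c2 is down to just 2 ⇒ r4c2=2.
Step 4. [r2c1∈{2}] r2c1 is down to just 2. So r2c1=2.
Step 5. [r4c3∈{3}] only 3 remains possible at r4c3 ⇒ r4c3=3.
Step 6. [r3c3∈{1}] nothing but 1 survives at r3c3 ⇒ r3c3=1.
Step 7. [r3c2∈{4}] r3c2 is down to just 4 ⇒ r3c2=4.
Step 8. [r1c4∈{3}] r1c4 has the single candidate 3, so r1c4=3.
Step 9. [r2c4∈{1}] r2c4's peers cover all but 1, so r2c4=1.

Answer: 4 1 2 3 / 2 3 4 1 / 3 4 1 2 / 1 2 3 4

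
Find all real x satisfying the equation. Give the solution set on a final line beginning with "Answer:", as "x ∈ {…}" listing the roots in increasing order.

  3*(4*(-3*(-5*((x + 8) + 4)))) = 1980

Step 1. [3*(4*(-3*(-5*((x + 8) + 4)))) = 1980] leading coefficient 3: divide by 3. So div: 4*(-3*(-5*((x + 8) + 4))) = 660.
Step 2. [4*(-3*(-5*((x + 8) + 4))) = 660] LHS = 4·(…); ÷4 both sides, so div: -3*(-5*((x + 8) + 4)) = 165.
Step 3. [-3*(-5*((x + 8) + 4)) = 165] leading coefficient -3: divide by -3. So div: -5*((x + 8) + 4) = -55.
Step 4. [-5*((x + 8) + 4) = -55] LHS = -5·(…); ÷-5 both sides, so div: (x + 8) + 4 = 11.
Step 5. [(x + 8) + 4 = 11] subtract 4: x sits inside (… + 4). So sub: x + 8 = 7.
Step 6. [x + 8 = 7] subtract 8: x sits inside (… + 8), so sub: x = -1.

Answer: x ∈ {-1}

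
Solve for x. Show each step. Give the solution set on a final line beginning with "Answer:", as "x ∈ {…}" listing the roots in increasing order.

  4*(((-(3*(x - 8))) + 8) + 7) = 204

Step 1. [4*(((-(3*(x - 8))) + 8) + 7) = 204] 4·(inner) — divide through by 4. So div: ((-(3*(x - 8))) + 8) + 7 = 51.
Step 2. [((-(3*(x - 8))) + 8) + 7 = 51] +7 is outermost — subtract 7 both sides, so sub: (-(3*(x - 8))) + 8 = 44.
Step 3. [(-(3*(x - 8))) + 8 = 44] subtract 8: x sits inside (… + 8). So sub: -(3*(x - 8)) = 36.
Step 4. [-(3*(x - 8)) = 36] flip signs both sides, so neg: 3*(x - 8) = -36.
Step 5. [3*(x - 8) = -36] leading coefficient 3: divide by 3 ⇒ div: x - 8 = -12.
Step 6. [x - 8 = -12] -8 is outermost — add 8 both sides ⇒ sub: x = -4.

Answer: x ∈ {-4}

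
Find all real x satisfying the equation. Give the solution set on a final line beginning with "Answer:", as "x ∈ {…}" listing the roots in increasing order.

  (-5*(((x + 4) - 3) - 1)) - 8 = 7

Step 1. [(-5*(((x + 4) - 3) - 1)) - 8 = 7] -8 is outermost — add 8 both sides ⇒ sub: -5*(((x + 4) - 3) - 1) = 15.
Step 2. [-5*(((x + 4) - 3) - 1) = 15] -5 out front; divide by -5 ⇒ div: ((x + 4) - 3) - 1 = -3.
Step 3. [((x + 4) - 3) - 1 = -3] 1 comes off first (add 1). So sub: (x + 4) - 3 = -2.
Step 4. [(x + 4) - 3 = -2] -3 is outermost — add 3 both sides ⇒ sub: x + 4 = 1.
Step 5. [x + 4 = 1] subtract 4: x sits inside (… + 4), so sub: x = -3.

Answer: x ∈ {-3}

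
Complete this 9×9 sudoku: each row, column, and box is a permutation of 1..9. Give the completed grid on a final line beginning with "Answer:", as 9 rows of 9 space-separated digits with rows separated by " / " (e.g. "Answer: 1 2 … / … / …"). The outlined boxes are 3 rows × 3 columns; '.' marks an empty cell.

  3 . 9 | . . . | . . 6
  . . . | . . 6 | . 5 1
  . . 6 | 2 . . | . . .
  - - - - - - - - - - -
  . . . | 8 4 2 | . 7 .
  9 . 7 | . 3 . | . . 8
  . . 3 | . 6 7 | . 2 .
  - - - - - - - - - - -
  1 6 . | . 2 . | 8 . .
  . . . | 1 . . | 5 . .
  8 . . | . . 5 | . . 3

Step 1. [r8c9∈{2,4,7,9}] r8c9 is the only open cell in col 9 admitting 2. So r8c9=2.
Step 2. [r8c3∈{4}] nothing but 4 survives at r8c3 ⇒ r8c3=4.
Step 3. [r5c2∈{1,2,4,5}] across row 5, 2 lands solely at r5c2 ⇒ r5c2=2.
Step 4. [r6c2∈{1,4,5,8}] row 6 places 8 nowhere but r6c2 ⇒ r6c2=8.
Step 5. [r6c4∈{5,9}] r6c4 is the only open cell in box 5 admitting 9. So r6c4=9.
Step 6. [r3c8∈{3,4,8,9}] r3c8 is the only open cell in col 8 admitting 3. So r3c8=3.
Step 7. [r8c1∈{7}] r8c1 is down to just 7, so r8c1=7.
Step 8. [r6c1∈{4,5}] r6c1 is the only open cell in box 4 admitting 4. So r6c1=4.
Step 9. [r9c2∈{9}] r9c2 has the single candidate 9 ⇒ r9c2=9.
Step 10. [r9c5∈{7}] r9c5's peers cover all but 7, so r9c5=7.
Step 11. [r6c7∈{1}] r6c7 has the single candidate 1, so r6c7=1.
Step 12. [r8c8∈{6,9}] r8c8 is the only open cell in row 8 admitting 6 ⇒ r8c8=6.
Step 13. [r9c7∈{4}] nothing but 4 survives at r9c7, so r9c7=4.
Step 14. [r3c9∈{4,7,9}] col 9 places 4 nowhere but r3c9. So r3c9=4.
Step 15. [r3c1∈{5}] r3c1 is down to just 5 ⇒ r3c1=5.
Step 16. [r4c2∈{1,5}] across col 2, 5 lands solely at r4c2, so r4c2=5.
Step 17. [r1c5∈{1,5,8}] across col 5, 5 lands solely at r1c5 ⇒ r1c5=5.
Step 18. [r3c5∈{1,8,9}] r3c5 is the only open cell in col 5 admitting 1. So r3c5=1.
Step 19. [r3c6∈{8,9}] in row 3, 8 fits only at r3c6, so r3c6=8.
Step 20. [r1c6∈{4}] nothing but 4 survives at r1c6, so r1c6=4.
Step 21. [r3c2∈{7}] only 7 remains possible at r3c2. So r3c2=7.
Step 22. [r2c1∈{2}] r2c1's peers cover all but 2, so r2c1=2.
Step 23. [r3c7∈{9}] only 9 remains possible at r3c7 ⇒ r3c7=9.
Step 24. [r2c7∈{7}] only 7 remains possible at r2c7 ⇒ r2c7=7.
Step 25. [r7c8∈{9}] only 9 remains possible at r7c8. So r7c8=9.
Step 26. [r8c6∈{3,9}] in col 6, 9 fits only at r8c6, so r8c6=9.
Step 27. [r2c4∈{3}] only 3 remains possible at r2c4. So r2c4=3.
Step 28. [r5c7∈{6}] only 6 remains possible at r5c7, so r5c7=6.
Step 29. [r6c9∈{5}] only 5 remains possible at r6c9. So r6c9=5.
Step 30. [r1c2∈{1}] only 1 remains possible at r1c2, so r1c2=1.
Step 31. [r1c4∈{7}] r1c4 is down to just 7, so r1c4=7.
Step 32. [r1c8∈{8}] r1c8 is down to just 8, so r1c8=8.
Step 33. [r7c9∈{7}] nothing but 7 survives at r7c9 ⇒ r7c9=7.
Step 34. [r8c2∈{3}] r8c2's peers cover all but 3. So r8c2=3.
Step 35. [r5c8∈{4}] nothing but 4 survives at r5c8. So r5c8=4.
Step 36. [r7c3∈{5}] only 5 remains possible at r7c3. So r7c3=5.
Step 37. [r5c6∈{1}] r5c6 is down to just 1, so r5c6=1.
Step 38. [r9c4∈{6}] r9c4 has the single candidate 6, so r9c4=6.
Step 39. [r7c4∈{4}] r7c4's peers cover all but 4, so r7c4=4.
Step 40. [r7c6∈{3}] r7c6 is down to just 3. So r7c6=3.
Step 41. [r4c1∈{6}] nothing but 6 survives at r4c1 ⇒ r4c1=6.
Step 42. [r4c7∈{3}] nothing but 3 survives at r4c7, so r4c7=3.
Step 43. [r2c3∈{8}] r2c3 is down to just 8 ⇒ r2c3=8.
Step 44. [r4c9∈{9}] r4c9 is down to just 9. So r4c9=9.
Step 45. [r1c7∈{2}] r1c7's peers cover all but 2. So r1c7=2.
Step 46. [r2c5∈{9}] r2c5 has the single candidate 9, so r2c5=9.
Step 47. [r9c8∈{1}] nothing but 1 survives at r9c8 ⇒ r9c8=1.
Step 48. [r8c5∈{8}] r8c5's peers cover all but 8. So r8c5=8.
Step 49. [r2c2∈{4}] r2c2 has the single candidate 4, so r2c2=4.
Step 50. [r9c3∈{2}] nothing but 2 survives at r9c3, so r9c3=2.
Step 51. [r5c4∈{5}] only 5 remains possible at r5c4 ⇒ r5c4=5.
Step 52. [r4c3∈{1}] r4c3's peers cover all but 1. So r4c3=1.

Answer: 3 1 9 7 5 4 2 8 6 / 2 4 8 3 9 6 7 5 1 / 5 7 6 2 1 8 9 3 4 / 6 5 1 8 4 2 3 7 9 / 9 2 7 5 3 1 6 4 8 / 4 8 3 9 6 7 1 2 5 / 1 6 5 4 2 3 8 9 7 / 7 3 4 1 8 9 5 6 2 / 8 9 2 6 7 5 4 1 3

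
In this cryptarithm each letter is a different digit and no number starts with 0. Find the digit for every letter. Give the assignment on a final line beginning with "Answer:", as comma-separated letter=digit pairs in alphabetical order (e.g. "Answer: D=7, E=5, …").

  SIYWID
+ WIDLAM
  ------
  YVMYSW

Step 1. [col 1: D + M ≡ W (mod 10)] several values work for M in column 1 (D + M ≡ W (mod 10), carry-in 0); try M=5 ⇒ M=5.
Step 2. [col 1: D + M ≡ W (mod 10)] several values work for D in column 1 (D + M ≡ W (mod 10), carry-in 0); try D=9. So D=9.
Step 3. [col 1: D + M ≡ W (mod 10)] column 1 reads D+M+carry(0)=W with D=9, M=5; with digits 5,9 already taken and all letters distinct, the only value for W is 4 ⇒ W=4.
Step 4. [col 2: I + A ≡ S (mod 10)] S=2 is one option consistent with column 2 (I + A ≡ S (mod 10), carry-in 1) — take it ⇒ S=2.
Step 5. [col 2: I + A ≡ S (mod 10)] column 2 (I + A ≡ S (mod 10), carry-in 1) doesn't pin A yet; pick A=8 and continue, so A=8.
Step 6. [col 2: I + A ≡ S (mod 10)] from column 2 (A=8, S=2, carry-in 1, digits 2,4,5,8,9 already taken and all letters distinct): I must equal 3. So I=3.
Step 7. [col 3: W + L ≡ Y (mod 10)] Y=6 is one option consistent with column 3 (W + L ≡ Y (mod 10), carry-in 1) — take it ⇒ Y=6.
Step 8. [col 3: W + L ≡ Y (mod 10)] from column 3 (W=4, Y=6, carry-in 1, digits 2,3,4,5,6,8,9 already taken and all letters distinct): L must equal 1. So L=1.
Step 9. [col 5: I + I ≡ V (mod 10)] column 5 reads I+I+carry(1)=V with I=3; with digits 1,2,3,4,5,6,8,9 already taken and all letters distinct, the only value for V is 7 ⇒ V=7.

Answer: A=8, D=9, I=3, L=1, M=5, S=2, V=7, W=4, Y=6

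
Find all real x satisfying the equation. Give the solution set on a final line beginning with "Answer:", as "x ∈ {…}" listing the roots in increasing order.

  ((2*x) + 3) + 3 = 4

Step 1. [((2*x) + 3) + 3 = 4] 3 comes off first (subtract 3). So sub: (2*x) + 3 = 1.
Step 2. [(2*x) + 3 = 1] subtract 3: x sits inside (… + 3), so sub: 2*x = -2.
Step 3. [2*x = -2] LHS = 2·(…); ÷2 both sides ⇒ div: x = -1.

Answer: x ∈ {-1}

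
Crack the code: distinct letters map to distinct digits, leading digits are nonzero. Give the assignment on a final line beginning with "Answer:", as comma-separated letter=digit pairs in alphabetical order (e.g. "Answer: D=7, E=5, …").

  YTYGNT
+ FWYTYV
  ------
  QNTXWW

Step 1. [col 1: T + V ≡ W (mod 10)] several values work for T in column 1 (T + V ≡ W (mod 10), carry-in 0); try T=6, so T=6.
Step 2. [col 1: T + V ≡ W (mod 10)] column 1 (T + V ≡ W (mod 10), carry-in 0) doesn't pin W yet; pick W=4 and continue ⇒ W=4.
Step 3. [col 1: T + V ≡ W (mod 10)] column 1 reads T+V+carry(0)=W with T=6, W=4; with digits 4,6 already taken and all letters distinct, the only value for V is 8, so V=8.
Step 4. [col 2: N + Y ≡ W (mod 10)] column 2 (N + Y ≡ W (mod 10), carry-in 1) doesn't pin N yet; pick N=0 and continue ⇒ N=0.
Step 5. [col 2: N + Y ≡ W (mod 10)] from column 2 (N=0, W=4, carry-in 1, digits 0,4,6,8 already taken and all letters distinct): Y must equal 3 ⇒ Y=3.
Step 6. [col 3: G + T ≡ X (mod 10)] X=7 is one option consistent with column 3 (G + T ≡ X (mod 10), carry-in 0) — take it. So X=7.
Step 7. [col 3: G + T ≡ X (mod 10)] column 3: given T=6, X=7, carry-in 0, and digits 0,3,4,6,7,8 already taken and all letters distinct, G+T≡X (mod 10) forces G=1, so G=1.
Step 8. [col 6: Y + F ≡ Q (mod 10)] column 6: given Y=3, carry-in 1, and digits 0,1,3,4,6,7,8 already taken and all letters distinct, Y+F≡Q (mod 10) forces Q=9, so Q=9.
Step 9. [col 6: Y + F ≡ Q (mod 10)] from column 6 (Y=3, Q=9, carry-in 1, digits 0,1,3,4,6,7,8,9 already taken and all letters distinct): F must equal 5, so F=5.

Answer: F=5, G=1, N=0, Q=9, T=6, V=8, W=4, X=7, Y=3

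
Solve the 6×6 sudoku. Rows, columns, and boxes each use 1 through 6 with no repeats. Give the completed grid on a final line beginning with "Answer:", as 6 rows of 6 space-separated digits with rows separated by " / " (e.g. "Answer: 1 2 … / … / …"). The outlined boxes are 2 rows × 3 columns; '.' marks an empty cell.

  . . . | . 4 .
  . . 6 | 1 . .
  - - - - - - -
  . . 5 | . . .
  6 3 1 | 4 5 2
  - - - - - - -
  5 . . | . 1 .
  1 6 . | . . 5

Step 1. [r2c6∈{3}] r2c6's peers cover all but 3 ⇒ r2c6=3.
Step 2. [r2c5∈{2}] r2c5's peers cover all but 2 ⇒ r2c5=2.
Step 3. [r6c5∈{3}] r6c5 is down to just 3, so r6c5=3.
Step 4. [r5c3∈{2,3,4}] across row 5, 3 lands solely at r5c3 ⇒ r5c3=3.
Step 5. [r1c3∈{2}] nothing but 2 survives at r1c3 ⇒ r1c3=2.
Step 6. [r5c2∈{2,4}] in box 5, 2 fits only at r5c2 ⇒ r5c2=2.
Step 7. [r5c4∈{6}] r5c4 is down to just 6. So r5c4=6.
Step 8. [r2c2∈{4,5}] 5 has one home in row 2: r2c2. So r2c2=5.
Step 9. [r3c2∈{4}] nothing but 4 survives at r3c2 ⇒ r3c2=4.
Step 10. [r3c5∈{6}] r3c5 is down to just 6. So r3c5=6.
Step 11. [r5c6∈{4}] r5c6 is down to just 4 ⇒ r5c6=4.
Step 12. [r6c3∈{4}] nothing but 4 survives at r6c3. So r6c3=4.
Step 13. [r1c1∈{3}] r1c1's peers cover all but 3, so r1c1=3.
Step 14. [r6c4∈{2}] r6c4 has the single candidate 2, so r6c4=2.
Step 15. [r3c1∈{2}] r3c1 has the single candidate 2 ⇒ r3c1=2.
Step 16. [r2c1∈{4}] r2c1 is down to just 4. So r2c1=4.
Step 17. [r1c2∈{1}] r1c2 is down to just 1, so r1c2=1.
Step 18. [r3c4∈{3}] nothing but 3 survives at r3c4, so r3c4=3.
Step 19. [r1c4∈{5}] r1c4's peers cover all but 5, so r1c4=5.
Step 20. [r3c6∈{1}] r3c6's peers cover all but 1. So r3c6=1.
Step 21. [r1c6∈{6}] r1c6 has the single candidate 6, so r1c6=6.

Answer: 3 1 2 5 4 6 / 4 5 6 1 2 3 / 2 4 5 3 6 1 / 6 3 1 4 5 2 / 5 2 3 6 1 4 / 1 6 4 2 3 5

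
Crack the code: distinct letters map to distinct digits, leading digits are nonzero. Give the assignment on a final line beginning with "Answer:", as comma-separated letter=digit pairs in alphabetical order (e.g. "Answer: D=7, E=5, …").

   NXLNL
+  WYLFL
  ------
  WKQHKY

Step 1. [col 1: L + L ≡ Y (mod 10)] several values work for Y in column 1 (L + L ≡ Y (mod 10), carry-in 0); try Y=6. So Y=6.
Step 2. [W] the sum has 6 digits but both addends have 5; that extra leading digit W is the final carry, namely 1. So W=1.
Step 3. [col 1: L + L ≡ Y (mod 10)] L=3 is one option consistent with column 1 (L + L ≡ Y (mod 10), carry-in 0) — take it ⇒ L=3.
Step 4. [col 2: N + F ≡ K (mod 10)] column 2 (N + F ≡ K (mod 10), carry-in 0) doesn't pin F yet; pick F=2 and continue. So F=2.
Step 5. [col 2: N + F ≡ K (mod 10)] K=0 is one option consistent with column 2 (N + F ≡ K (mod 10), carry-in 0) — take it, so K=0.
Step 6. [col 2: N + F ≡ K (mod 10)] column 2 reads N+F+carry(0)=K with F=2, K=0; with digits 0,1,2,3,6 already taken and all letters distinct, the only value for N is 8, so N=8.
Step 7. [col 3: L + L ≡ H (mod 10)] from column 3 (L=3, carry-in 1, digits 0,1,2,3,6,8 already taken and all letters distinct): H must equal 7, so H=7.
Step 8. [col 4: X + Y ≡ Q (mod 10)] from column 4 (Y=6, carry-in 0, digits 0,1,2,3,6,7,8 already taken and all letters distinct): X must equal 9 ⇒ X=9.
Step 9. [col 4: X + Y ≡ Q (mod 10)] in column 4 we have X+Y≡Q with carry-in 0; given X=9, Y=6 and digits 0,1,2,3,6,7,8,9 already taken and all letters distinct, that pins Q to 5, so Q=5.

Answer: F=2, H=7, K=0, L=3, N=8, Q=5, W=1, X=9, Y=6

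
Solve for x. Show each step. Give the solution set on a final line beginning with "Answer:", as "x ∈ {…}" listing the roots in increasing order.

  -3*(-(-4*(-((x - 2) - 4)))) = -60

Step 1. [-3*(-(-4*(-((x - 2) - 4)))) = -60] -3 out front; divide by -3 ⇒ div: -(-4*(-((x - 2) - 4))) = 20.
Step 2. [-(-4*(-((x - 2) - 4))) = 20] LHS negated; negate both sides ⇒ neg: -4*(-((x - 2) - 4)) = -20.
Step 3. [-4*(-((x - 2) - 4)) = -20] -4·(inner) — divide through by -4. So div: -((x - 2) - 4) = 5.
Step 4. [-((x - 2) - 4) = 5] flip signs both sides ⇒ neg: (x - 2) - 4 = -5.
Step 5. [(x - 2) - 4 = -5] 4 comes off first (add 4). So sub: x - 2 = -1.
Step 6. [x - 2 = -1] the outer -2 inverts by adding 2, so sub: x = 1.

Answer: x ∈ {1}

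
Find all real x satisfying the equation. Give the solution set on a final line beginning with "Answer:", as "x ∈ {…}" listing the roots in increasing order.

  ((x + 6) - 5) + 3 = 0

Step 1. [((x + 6) - 5) + 3 = 0] +3 is outermost — subtract 3 both sides. So sub: (x + 6) - 5 = -3.
Step 2. [(x + 6) - 5 = -3] the outer -5 inverts by adding 5. So sub: x + 6 = 2.
Step 3. [x + 6 = 2] +6 is outermost — subtract 6 both sides. So sub: x = -4.

Answer: x ∈ {-4}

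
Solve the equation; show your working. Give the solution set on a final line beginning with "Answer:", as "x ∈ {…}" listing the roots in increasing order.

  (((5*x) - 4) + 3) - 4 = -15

Step 1. [(((5*x) - 4) + 3) - 4 = -15] add 4: x sits inside (… - 4) ⇒ sub: ((5*x) - 4) + 3 = -11.
Step 2. [((5*x) - 4) + 3 = -11] +3 is outermost — subtract 3 both sides ⇒ sub: (5*x) - 4 = -14.
Step 3. [(5*x) - 4 = -14] add 4: x sits inside (… - 4) ⇒ sub: 5*x = -10.
Step 4. [5*x = -10] 5·(inner) — divide through by 5, so div: x = -2.

Answer: x ∈ {-2}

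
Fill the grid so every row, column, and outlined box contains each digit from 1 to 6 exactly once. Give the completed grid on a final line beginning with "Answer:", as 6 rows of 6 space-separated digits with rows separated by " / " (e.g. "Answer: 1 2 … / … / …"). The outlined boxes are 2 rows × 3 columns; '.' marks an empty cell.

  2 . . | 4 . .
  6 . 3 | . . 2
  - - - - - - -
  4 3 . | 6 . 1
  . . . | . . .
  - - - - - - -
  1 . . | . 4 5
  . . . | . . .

Step 1. [r4c1∈{5}] r4c1 has the single candidate 5. So r4c1=5.
Step 2. [r5c4∈{2,3}] 3 has one home in row 5: r5c4. So r5c4=3.
Step 3. [r4c4∈{2}] only 2 remains possible at r4c4, so r4c4=2.
Step 4. [r6c5∈{1,2,6}] r6c5 is the only open cell in col 5 admitting 2. So r6c5=2.
Step 5. [r2c4∈{1,5}] 5 has one home in col 4: r2c4. So r2c4=5.
Step 6. [r6c6∈{6}] only 6 remains possible at r6c6. So r6c6=6.
Step 7. [r1c6∈{3}] r1c6 is down to just 3 ⇒ r1c6=3.
Step 8. [r2c2∈{1,4}] row 2 places 4 nowhere but r2c2. So r2c2=4.
Step 9. [r6c2∈{5}] r6c2's peers cover all but 5. So r6c2=5.
Step 10. [r1c2∈{1}] r1c2 has the single candidate 1 ⇒ r1c2=1.
Step 11. [r5c2∈{2,6}] across col 2, 2 lands solely at r5c2, so r5c2=2.
Step 12. [r4c3∈{1,6}] r4c3 is the only open cell in row 4 admitting 1, so r4c3=1.
Step 13. [r6c4∈{1}] nothing but 1 survives at r6c4, so r6c4=1.
Step 14. [r1c3∈{5}] r1c3's peers cover all but 5. So r1c3=5.
Step 15. [r2c5∈{1}] r2c5 has the single candidate 1, so r2c5=1.
Step 16. [r3c5∈{5}] nothing but 5 survives at r3c5, so r3c5=5.
Step 17. [r4c2∈{6}] nothing but 6 survives at r4c2. So r4c2=6.
Step 18. [r3c3∈{2}] r3c3 has the single candidate 2. So r3c3=2.
Step 19. [r5c3∈{6}] nothing but 6 survives at r5c3. So r5c3=6.
Step 20. [r6c3∈{4}] r6c3 has the single candidate 4, so r6c3=4.
Step 21. [r4c5∈{3}] nothing but 3 survives at r4c5. So r4c5=3.
Step 22. [r4c6∈{4}] r4c6 has the single candidate 4 ⇒ r4c6=4.
Step 23. [r6c1∈{3}] r6c1's peers cover all but 3, so r6c1=3.
Step 24. [r1c5∈{6}] nothing but 6 survives at r1c5 ⇒ r1c5=6.

Answer: 2 1 5 4 6 3 / 6 4 3 5 1 2 / 4 3 2 6 5 1 / 5 6 1 2 3 4 / 1 2 6 3 4 5 / 3 5 4 1 2 6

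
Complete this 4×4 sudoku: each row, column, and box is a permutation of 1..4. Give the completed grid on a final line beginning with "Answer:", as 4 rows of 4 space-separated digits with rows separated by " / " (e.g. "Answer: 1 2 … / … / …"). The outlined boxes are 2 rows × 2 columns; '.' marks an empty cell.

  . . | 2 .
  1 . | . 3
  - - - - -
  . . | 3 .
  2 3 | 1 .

Step 1. [r1c2∈{4}] only 4 remains possible at r1c2. So r1c2=4.
Step 2. [r4c4∈{4}] r4c4's peers cover all but 4. So r4c4=4.
Step 3. [r2c3∈{4}] r2c3 is down to just 4. So r2c3=4.
Step 4. [r3c2∈{1}] nothing but 1 survives at r3c2, so r3c2=1.
Step 5. [r1c1∈{3}] nothing but 3 survives at r1c1 ⇒ r1c1=3.
Step 6. [r3c4∈{2}] r3c4 has the single candidate 2. So r3c4=2.
Step 7. [r3c1∈{4}] only 4 remains possible at r3c1, so r3c1=4.
Step 8. [r1c4∈{1}] r1c4 has the single candidate 1. So r1c4=1.
Step 9. [r2c2∈{2}] r2c2's peers cover all but 2. So r2c2=2.

Answer: 3 4 2 1 / 1 2 4 3 / 4 1 3 2 / 2 3 1 4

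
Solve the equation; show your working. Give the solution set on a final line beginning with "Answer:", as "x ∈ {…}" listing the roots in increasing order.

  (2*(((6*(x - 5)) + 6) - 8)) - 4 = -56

Step 1. [(2*(((6*(x - 5)) + 6) - 8)) - 4 = -56] 2 divides every term; factor it out. So factor: (((6*(x - 5)) + 6) - 8) - 2 = -28.
Step 2. [(((6*(x - 5)) + 6) - 8) - 2 = -28] -2 is outermost — add 2 both sides. So sub: ((6*(x - 5)) + 6) - 8 = -26.
Step 3. [((6*(x - 5)) + 6) - 8 = -26] -8 is outermost — add 8 both sides. So sub: (6*(x - 5)) + 6 = -18.
Step 4. [(6*(x - 5)) + 6 = -18] common factor 6 (LHS and -18) — divide through, so factor: (x - 5) + 1 = -3.
Step 5. [(x - 5) + 1 = -3] +1 is outermost — subtract 1 both sides, so sub: x - 5 = -4.
Step 6. [x - 5 = -4] peel the -5: add 5 from each side ⇒ sub: x = 1.

Answer: x ∈ {1}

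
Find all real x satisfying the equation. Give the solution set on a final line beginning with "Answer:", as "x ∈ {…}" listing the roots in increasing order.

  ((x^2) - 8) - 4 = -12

Step 1. [((x^2) - 8) - 4 = -12] peel the -4: add 4 from each side. So sub: (x^2) - 8 = -8.
Step 2. [(x^2) - 8 = -8] 8 comes off first (add 8) ⇒ sub: x^2 = 0.
Step 3. [x^2 = 0] LHS squared, RHS 0 ≥ 0: apply √ (±), so sqrt: x = 0.

Answer: x ∈ {0}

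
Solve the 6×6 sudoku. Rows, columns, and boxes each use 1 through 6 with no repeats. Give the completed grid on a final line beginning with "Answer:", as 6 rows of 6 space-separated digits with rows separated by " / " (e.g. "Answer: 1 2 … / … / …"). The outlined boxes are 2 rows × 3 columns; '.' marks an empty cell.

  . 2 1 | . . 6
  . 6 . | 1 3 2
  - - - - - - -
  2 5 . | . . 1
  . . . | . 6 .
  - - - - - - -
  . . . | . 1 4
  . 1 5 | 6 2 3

Step 1. [r4c2∈{3,4}] in col 2, 4 fits only at r4c2, so r4c2=4.
Step 2. [r4c3∈{3}] r4c3 is down to just 3, so r4c3=3.
Step 3. [r1c5∈{4,5}] col 5 places 5 nowhere but r1c5. So r1c5=5.
Step 4. [r6c1∈{4}] r6c1's peers cover all but 4, so r6c1=4.
Step 5. [r5c1∈{3,6}] col 1 places 6 nowhere but r5c1 ⇒ r5c1=6.
Step 6. [r3c4∈{3,4}] r3c4 is the only open cell in row 3 admitting 3, so r3c4=3.
Step 7. [r4c6∈{5}] r4c6 is down to just 5, so r4c6=5.
Step 8. [r2c1∈{5}] r2c1 is down to just 5. So r2c1=5.
Step 9. [r1c1∈{3}] r1c1 has the single candidate 3, so r1c1=3.
Step 10. [r5c2∈{3}] r5c2 has the single candidate 3 ⇒ r5c2=3.
Step 11. [r3c3∈{6}] r3c3 is down to just 6, so r3c3=6.
Step 12. [r2c3∈{4}] nothing but 4 survives at r2c3 ⇒ r2c3=4.
Step 13. [r1c4∈{4}] only 4 remains possible at r1c4. So r1c4=4.
Step 14. [r4c1∈{1}] r4c1 has the single candidate 1 ⇒ r4c1=1.
Step 15. [r4c4∈{2}] r4c4 has the single candidate 2, so r4c4=2.
Step 16. [r5c3∈{2}] nothing but 2 survives at r5c3. So r5c3=2.
Step 17. [r5c4∈{5}] only 5 remains possible at r5c4. So r5c4=5.
Step 18. [r3c5∈{4}] r3c5 is down to just 4, so r3c5=4.

Answer: 3 2 1 4 5 6 / 5 6 4 1 3 2 / 2 5 6 3 4 1 / 1 4 3 2 6 5 / 6 3 2 5 1 4 / 4 1 5 6 2 3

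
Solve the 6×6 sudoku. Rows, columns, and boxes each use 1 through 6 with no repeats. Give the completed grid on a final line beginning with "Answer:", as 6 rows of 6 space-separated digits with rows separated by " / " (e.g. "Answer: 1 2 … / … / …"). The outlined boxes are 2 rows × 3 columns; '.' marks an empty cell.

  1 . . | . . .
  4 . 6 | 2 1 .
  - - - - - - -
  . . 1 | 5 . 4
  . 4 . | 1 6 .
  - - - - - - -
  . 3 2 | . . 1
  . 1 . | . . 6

Step 1. [r2c6∈{3,5}] across row 2, 3 lands solely at r2c6 ⇒ r2c6=3.
Step 2. [r6c1∈{5}] r6c1 is down to just 5 ⇒ r6c1=5.
Step 3. [r5c4∈{4}] only 4 remains possible at r5c4, so r5c4=4.
Step 4. [r3c5∈{2,3}] r3c5 is the only open cell in box 4 admitting 3, so r3c5=3.
Step 5. [r1c6∈{5}] r1c6 has the single candidate 5. So r1c6=5.
Step 6. [r3c2∈{2,6}] col 2 places 6 nowhere but r3c2. So r3c2=6.
Step 7. [r4c1∈{2,3}] 3 has one home in col 1: r4c1. So r4c1=3.
Step 8. [r4c6∈{2}] r4c6 has the single candidate 2. So r4c6=2.
Step 9. [r1c4∈{6}] nothing but 6 survives at r1c4, so r1c4=6.
Step 10. [r5c1∈{6}] r5c1 is down to just 6, so r5c1=6.
Step 11. [r4c3∈{5}] only 5 remains possible at r4c3, so r4c3=5.
Step 12. [r5c5∈{5}] r5c5's peers cover all but 5 ⇒ r5c5=5.
Step 13. [r3c1∈{2}] only 2 remains possible at r3c1 ⇒ r3c1=2.
Step 14. [r6c3∈{4}] only 4 remains possible at r6c3. So r6c3=4.
Step 15. [r1c2∈{2}] r1c2 is down to just 2 ⇒ r1c2=2.
Step 16. [r1c3∈{3}] nothing but 3 survives at r1c3. So r1c3=3.
Step 17. [r1c5∈{4}] r1c5's peers cover all but 4, so r1c5=4.
Step 18. [r6c4∈{3}] r6c4 is down to just 3, so r6c4=3.
Step 19. [r6c5∈{2}] nothing but 2 survives at r6c5, so r6c5=2.
Step 20. [r2c2∈{5}] r2c2 has the single candidate 5 ⇒ r2c2=5.

Answer: 1 2 3 6 4 5 / 4 5 6 2 1 3 / 2 6 1 5 3 4 / 3 4 5 1 6 2 / 6 3 2 4 5 1 / 5 1 4 3 2 6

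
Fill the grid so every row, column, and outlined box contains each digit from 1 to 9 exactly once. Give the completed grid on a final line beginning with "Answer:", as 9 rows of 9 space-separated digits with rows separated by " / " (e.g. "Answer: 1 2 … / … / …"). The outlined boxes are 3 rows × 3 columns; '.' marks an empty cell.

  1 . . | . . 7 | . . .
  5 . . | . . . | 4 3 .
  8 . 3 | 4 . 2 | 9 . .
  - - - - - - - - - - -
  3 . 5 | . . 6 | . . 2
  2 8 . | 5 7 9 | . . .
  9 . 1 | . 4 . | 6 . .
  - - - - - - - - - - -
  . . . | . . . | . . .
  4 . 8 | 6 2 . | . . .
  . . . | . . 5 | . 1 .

Step 1. [r9c9∈{3,4,6,7,8,9}] 4 has one home in row 9: r9c9 ⇒ r9c9=4.
Step 2. [r6c2∈{7}] r6c2's peers cover all but 7. So r6c2=7.
Step 3. [r3c2∈{6}] r3c2 has the single candidate 6 ⇒ r3c2=6.
Step 4. [r4c8∈{4,7,8,9}] across row 4, 9 lands solely at r4c8, so r4c8=9.
Step 5. [r4c7∈{1,7,8}] 7 has one home in row 4: r4c7, so r4c7=7.
Step 6. [r2c3∈{2,7,9}] r2c3 is the only open cell in box 1 admitting 7 ⇒ r2c3=7.
Step 7. [r2c2∈{2,9}] row 2 places 2 nowhere but r2c2, so r2c2=2.
Step 8. [r5c3∈{4,6}] r5c3 is the only open cell in row 5 admitting 6 ⇒ r5c3=6.
Step 9. [r7c6∈{1,3,4,8}] 4 has one home in row 7: r7c6 ⇒ r7c6=4.
Step 10. [r1c3∈{4,9}] 4 has one home in col 3: r1c3 ⇒ r1c3=4.
Step 11. [r1c2∈{9}] r1c2's peers cover all but 9. So r1c2=9.
Step 12. [r9c2∈{3}] r9c2 is down to just 3 ⇒ r9c2=3.
Step 13. [r8c9∈{3,5,7,9}] 9 has one home in row 8: r8c9. So r8c9=9.
Step 14. [r8c8∈{5,7}] 7 has one home in row 8: r8c8 ⇒ r8c8=7.
Step 15. [r3c8∈{5}] nothing but 5 survives at r3c8. So r3c8=5.
Step 16. [r3c5∈{1}] r3c5 has the single candidate 1 ⇒ r3c5=1.
Step 17. [r4c5∈{8}] nothing but 8 survives at r4c5. So r4c5=8.
Step 18. [r9c5∈{9}] r9c5's peers cover all but 9, so r9c5=9.
Step 19. [r7c5∈{3}] nothing but 3 survives at r7c5. So r7c5=3.
Step 20. [r2c6∈{8}] r2c6 has the single candidate 8. So r2c6=8.
Step 21. [r6c8∈{8}] nothing but 8 survives at r6c8, so r6c8=8.
Step 22. [r5c7∈{1,3}] col 7 places 1 nowhere but r5c7 ⇒ r5c7=1.
Step 23. [r9c1∈{6,7}] 6 has one home in row 9: r9c1. So r9c1=6.
Step 24. [r8c6∈{1}] r8c6's peers cover all but 1. So r8c6=1.
Step 25. [r2c5∈{6}] only 6 remains possible at r2c5. So r2c5=6.
Step 26. [r9c4∈{7,8}] in row 9, 7 fits only at r9c4. So r9c4=7.
Step 27. [r9c7∈{2,8}] r9c7 is the only open cell in row 9 admitting 8. So r9c7=8.
Step 28. [r8c2∈{5}] r8c2 is down to just 5. So r8c2=5.
Step 29. [r7c7∈{2,5}] 5 has one home in col 7: r7c7. So r7c7=5.
Step 30. [r7c8∈{2,6}] r7c8 is the only open cell in box 9 admitting 2 ⇒ r7c8=2.
Step 31. [r6c6∈{3}] nothing but 3 survives at r6c6. So r6c6=3.
Step 32. [r1c8∈{6}] nothing but 6 survives at r1c8 ⇒ r1c8=6.
Step 33. [r1c9∈{8}] r1c9's peers cover all but 8 ⇒ r1c9=8.
Step 34. [r9c3∈{2}] r9c3's peers cover all but 2 ⇒ r9c3=2.
Step 35. [r1c7∈{2}] nothing but 2 survives at r1c7, so r1c7=2.
Step 36. [r8c7∈{3}] r8c7's peers cover all but 3. So r8c7=3.
Step 37. [r2c9∈{1}] nothing but 1 survives at r2c9. So r2c9=1.
Step 38. [r1c5∈{5}] r1c5 is down to just 5 ⇒ r1c5=5.
Step 39. [r5c9∈{3}] nothing but 3 survives at r5c9 ⇒ r5c9=3.
Step 40. [r6c9∈{5}] only 5 remains possible at r6c9 ⇒ r6c9=5.
Step 41. [r7c2∈{1}] r7c2 has the single candidate 1, so r7c2=1.
Step 42. [r7c9∈{6}] r7c9 is down to just 6, so r7c9=6.
Step 43. [r3c9∈{7}] nothing but 7 survives at r3c9, so r3c9=7.
Step 44. [r1c4∈{3}] r1c4 is down to just 3 ⇒ r1c4=3.
Step 45. [r7c4∈{8}] r7c4's peers cover all but 8. So r7c4=8.
Step 46. [r2c4∈{9}] r2c4's peers cover all but 9. So r2c4=9.
Step 47. [r6c4∈{2}] only 2 remains possible at r6c4 ⇒ r6c4=2.
Step 48. [r4c2∈{4}] r4c2 is down to just 4 ⇒ r4c2=4.
Step 49. [r7c1∈{7}] r7c1's peers cover all but 7. So r7c1=7.
Step 50. [r4c4∈{1}] nothing but 1 survives at r4c4 ⇒ r4c4=1.
Step 51. [r5c8∈{4}] only 4 remains possible at r5c8, so r5c8=4.
Step 52. [r7c3∈{9}] only 9 remains possible at r7c3. So r7c3=9.

Answer: 1 9 4 3 5 7 2 6 8 / 5 2 7 9 6 8 4 3 1 / 8 6 3 4 1 2 9 5 7 / 3 4 5 1 8 6 7 9 2 / 2 8 6 5 7 9 1 4 3 / 9 7 1 2 4 3 6 8 5 / 7 1 9 8 3 4 5 2 6 / 4 5 8 6 2 1 3 7 9 / 6 3 2 7 9 5 8 1 4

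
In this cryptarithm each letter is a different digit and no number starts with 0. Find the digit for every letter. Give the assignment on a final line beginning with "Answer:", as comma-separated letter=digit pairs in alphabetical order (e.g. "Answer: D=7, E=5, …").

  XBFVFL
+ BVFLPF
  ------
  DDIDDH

Step 1. [col 1: L + F ≡ H (mod 10)] several values work for H in column 1 (L + F ≡ H (mod 10), carry-in 0); try H=8, so H=8.
Step 2. [col 1: L + F ≡ H (mod 10)] no forcing yet in column 1 (carry-in 0); F=5 is free and consistent — try it. So F=5.
Step 3. [col 1: L + F ≡ H (mod 10)] column 1: given F=5, H=8, carry-in 0, and digits 5,8 already taken and all letters distinct, L+F≡H (mod 10) forces L=3. So L=3.
Step 4. [col 2: F + P ≡ D (mod 10)] D=9 is one option consistent with column 2 (F + P ≡ D (mod 10), carry-in 0) — take it, so D=9.
Step 5. [col 2: F + P ≡ D (mod 10)] in column 2 we have F+P≡D with carry-in 0; given F=5, D=9 and digits 3,5,8,9 already taken and all letters distinct, that pins P to 4. So P=4.
Step 6. [col 3: V + L ≡ D (mod 10)] column 3 reads V+L+carry(0)=D with L=3, D=9; with digits 3,4,5,8,9 already taken and all letters distinct, the only value for V is 6 ⇒ V=6.
Step 7. [col 4: F + F ≡ I (mod 10)] from column 4 (F=5, carry-in 0, digits 3,4,5,6,8,9 already taken and all letters distinct): I must equal 0. So I=0.
Step 8. [col 5: B + V ≡ D (mod 10)] from column 5 (V=6, D=9, carry-in 1, digits 0,3,4,5,6,8,9 already taken and all letters distinct): B must equal 2. So B=2.
Step 9. [col 6: X + B ≡ D (mod 10)] in column 6 we have X+B≡D with carry-in 0; given B=2, D=9 and digits 0,2,3,4,5,6,8,9 already taken and all letters distinct, that pins X to 7, so X=7.

Answer: B=2, D=9, F=5, H=8, I=0, L=3, P=4, V=6, X=7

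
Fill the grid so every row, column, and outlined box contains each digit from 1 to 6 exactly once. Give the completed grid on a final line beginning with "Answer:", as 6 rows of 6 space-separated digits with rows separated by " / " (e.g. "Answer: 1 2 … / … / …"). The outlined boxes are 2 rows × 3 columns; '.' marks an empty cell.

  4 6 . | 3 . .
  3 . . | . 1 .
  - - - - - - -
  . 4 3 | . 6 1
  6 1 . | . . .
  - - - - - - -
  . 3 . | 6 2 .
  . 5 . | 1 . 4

Step 1. [r1c5∈{5}] nothing but 5 survives at r1c5. So r1c5=5.
Step 2. [r1c6∈{2}] only 2 remains possible at r1c6 ⇒ r1c6=2.
Step 3. [r3c1∈{2,5}] in col 1, 5 fits only at r3c1. So r3c1=5.
Step 4. [r4c4∈{2,4,5}] across col 4, 5 lands solely at r4c4, so r4c4=5.
Step 5. [r4c3∈{2}] r4c3's peers cover all but 2, so r4c3=2.
Step 6. [r5c1∈{1}] r5c1's peers cover all but 1, so r5c1=1.
Step 7. [r4c6∈{3}] only 3 remains possible at r4c6 ⇒ r4c6=3.
Step 8. [r2c2∈{2}] r2c2 is down to just 2, so r2c2=2.
Step 9. [r2c6∈{6}] nothing but 6 survives at r2c6. So r2c6=6.
Step 10. [r6c1∈{2}] nothing but 2 survives at r6c1, so r6c1=2.
Step 11. [r1c3∈{1}] r1c3 has the single candidate 1. So r1c3=1.
Step 12. [r6c5∈{3}] r6c5 has the single candidate 3. So r6c5=3.
Step 13. [r3c4∈{2}] only 2 remains possible at r3c4. So r3c4=2.
Step 14. [r5c6∈{5}] r5c6 has the single candidate 5 ⇒ r5c6=5.
Step 15. [r5c3∈{4}] r5c3 has the single candidate 4 ⇒ r5c3=4.
Step 16. [r2c3∈{5}] r2c3's peers cover all but 5, so r2c3=5.
Step 17. [r4c5∈{4}] only 4 remains possible at r4c5, so r4c5=4.
Step 18. [r6c3∈{6}] nothing but 6 survives at r6c3. So r6c3=6.
Step 19. [r2c4∈{4}] nothing but 4 survives at r2c4. So r2c4=4.

Answer: 4 6 1 3 5 2 / 3 2 5 4 1 6 / 5 4 3 2 6 1 / 6 1 2 5 4 3 / 1 3 4 6 2 5 / 2 5 6 1 3 4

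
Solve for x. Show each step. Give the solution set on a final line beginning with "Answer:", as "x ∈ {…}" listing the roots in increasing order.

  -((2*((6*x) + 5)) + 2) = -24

Step 1. [-((2*((6*x) + 5)) + 2) = -24] flip signs both sides ⇒ neg: (2*((6*x) + 5)) + 2 = 24.
Step 2. [(2*((6*x) + 5)) + 2 = 24] +2 is outermost — subtract 2 both sides, so sub: 2*((6*x) + 5) = 22.
Step 3. [2*((6*x) + 5) = 22] leading coefficient 2: divide by 2, so div: (6*x) + 5 = 11.
Step 4. [(6*x) + 5 = 11] peel the +5: subtract 5 from each side. So sub: 6*x = 6.
Step 5. [6*x = 6] leading coefficient 6: divide by 6 ⇒ div: x = 1.

Answer: x ∈ {1}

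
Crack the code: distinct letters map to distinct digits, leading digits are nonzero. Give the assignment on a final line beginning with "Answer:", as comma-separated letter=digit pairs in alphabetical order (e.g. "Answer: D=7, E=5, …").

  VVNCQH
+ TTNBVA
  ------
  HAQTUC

Step 1. [col 1: H + A ≡ C (mod 10)] column 1 (H + A ≡ C (mod 10), carry-in 0) doesn't pin A yet; pick A=7 and continue ⇒ A=7.
Step 2. [col 1: H + A ≡ C (mod 10)] column 1 (H + A ≡ C (mod 10), carry-in 0) doesn't pin C yet; pick C=3 and continue. So C=3.
Step 3. [col 1: H + A ≡ C (mod 10)] in column 1 we have H+A≡C with carry-in 0; given A=7, C=3 and digits 3,7 already taken and all letters distinct, that pins H to 6, so H=6.
Step 4. [col 2: Q + V ≡ U (mod 10)] Q=8 is one option consistent with column 2 (Q + V ≡ U (mod 10), carry-in 1) — take it. So Q=8.
Step 5. [col 2: Q + V ≡ U (mod 10)] U=1 is one option consistent with column 2 (Q + V ≡ U (mod 10), carry-in 1) — take it ⇒ U=1.
Step 6. [col 2: Q + V ≡ U (mod 10)] column 2: given Q=8, U=1, carry-in 1, and digits 1,3,6,7,8 already taken and all letters distinct, Q+V≡U (mod 10) forces V=2. So V=2.
Step 7. [col 3: C + B ≡ T (mod 10)] several values work for T in column 3 (C + B ≡ T (mod 10), carry-in 1); try T=4. So T=4.
Step 8. [col 3: C + B ≡ T (mod 10)] in column 3 we have C+B≡T with carry-in 1; given C=3, T=4 and digits 1,2,3,4,6,7,8 already taken and all letters distinct, that pins B to 0, so B=0.
Step 9. [col 4: N + N ≡ Q (mod 10)] column 4: given Q=8, carry-in 0, and digits 0,1,2,3,4,6,7,8 already taken and all letters distinct, N+N≡Q (mod 10) forces N=9, so N=9.

Answer: A=7, B=0, C=3, H=6, N=9, Q=8, T=4, U=1, V=2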